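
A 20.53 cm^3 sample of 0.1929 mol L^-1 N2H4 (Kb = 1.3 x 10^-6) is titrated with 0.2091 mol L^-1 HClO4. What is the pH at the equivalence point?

n(N2H4) = 0.1929 x 0.02053 = 0.003960 mol; V(HClO4) at equivalence = 0.003960/0.2091 = 0.01894 L.
At equivalence the base is fully converted to N2H5+; total volume = 0.03947 L, so [N2H5+] = 0.003960/0.03947 = 0.1003 M.
Ka(N2H5+) = Kw/Kb = 1.0e-14 / 1.3 x 10^-6 = 7.69e-9.
[H^+] = sqrt(Ka x [N2H5+]) = sqrt(7.69e-9 x 0.1003) = 2.78e-5 M.
pH = -log(2.78e-5) = 4.56.

4.56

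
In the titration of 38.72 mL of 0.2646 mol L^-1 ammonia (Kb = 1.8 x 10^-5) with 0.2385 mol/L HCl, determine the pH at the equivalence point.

n(NH3) = 0.2646 x 0.03872 = 0.01025 mol; V(HCl) at equivalence = 0.01025/0.2385 = 0.04296 L.
At equivalence the base is fully converted to NH4+; total volume = 0.08168 L, so [NH4+] = 0.01025/0.08168 = 0.1254 M.
Ka(NH4+) = Kw/Kb = 1.0e-14 / 1.8 x 10^-5 = 5.56e-10.
[H^+] = sqrt(Ka x [NH4+]) = sqrt(5.56e-10 x 0.1254) = 8.35e-6 M.
pH = -log(8.35e-6) = 5.08.

5.08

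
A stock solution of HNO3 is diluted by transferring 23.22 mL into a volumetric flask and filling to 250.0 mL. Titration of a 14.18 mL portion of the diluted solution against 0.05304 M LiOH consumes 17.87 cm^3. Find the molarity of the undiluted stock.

0.720 M

n(LiOH) = 0.05304 x 0.01787 = 0.0009478 mol.
n(HNO3) in the aliquot = 0.0009478 mol.
[diluted HNO3] = 0.0009478 / 0.01418 = 0.06684 M.
Dilution factor = 250.0/23.22 = 10.77, so [stock] = 0.06684 x 10.77 = 0.720 M.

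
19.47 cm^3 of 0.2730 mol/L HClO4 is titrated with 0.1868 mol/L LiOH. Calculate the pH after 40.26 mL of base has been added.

12.57

n(acid) = 0.2730 x 0.01947 = 0.005315 mol; n(LiOH) added = 0.1868 x 0.04026 = 0.007521 mol.
Base is in excess by 0.007521 - 0.005315 = 0.002205 mol in a total volume of 0.05973 L.
[OH^-] = 0.002205/0.05973 = 0.03692 M, so pOH = 1.43 and pH = 14.00 - 1.43 = 12.57.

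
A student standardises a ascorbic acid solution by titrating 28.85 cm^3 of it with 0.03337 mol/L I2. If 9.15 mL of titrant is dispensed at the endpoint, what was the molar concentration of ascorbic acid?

0.0106 M

n(I2) = 0.03337 x 0.009150 = 0.0003053 mol.
From the balanced equation, 1 mol I2 reacts with 1 mol ascorbic acid, so n(ascorbic acid) = 0.0003053 x 1/1 = 0.0003053 mol.
[ascorbic acid] = 0.0003053 / 0.02885 L = 0.0106 M.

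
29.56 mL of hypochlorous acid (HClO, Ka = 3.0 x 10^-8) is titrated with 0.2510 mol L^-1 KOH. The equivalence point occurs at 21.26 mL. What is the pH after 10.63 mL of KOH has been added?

10.63 mL is exactly half the equivalence volume (21.26/2), i.e. the half-equivalence point.
There, n(HA) = n(A^-), so pH = pKa = -log(3.0 x 10^-8) = 7.52.

7.52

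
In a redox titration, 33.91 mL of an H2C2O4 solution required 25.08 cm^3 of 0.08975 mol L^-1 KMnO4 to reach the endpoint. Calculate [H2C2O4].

0.166 M

n(KMnO4) = 0.08975 x 0.02508 = 0.002251 mol.
From the balanced equation, 2 mol KMnO4 reacts with 5 mol H2C2O4, so n(H2C2O4) = 0.002251 x 5/2 = 0.005627 mol.
[H2C2O4] = 0.005627 / 0.03391 L = 0.166 M.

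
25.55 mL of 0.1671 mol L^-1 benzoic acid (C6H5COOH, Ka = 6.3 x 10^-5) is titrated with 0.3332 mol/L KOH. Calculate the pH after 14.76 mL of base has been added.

n(acid) = 0.1671 x 0.02555 = 0.004269 mol; n(KOH) added = 0.3332 x 0.01476 = 0.004918 mol.
Base is in excess by 0.004918 - 0.004269 = 0.0006486 mol in a total volume of 0.04031 L.
[OH^-] = 0.0006486/0.04031 = 0.01609 M, so pOH = 1.79 and pH = 14.00 - 1.79 = 12.21.

12.21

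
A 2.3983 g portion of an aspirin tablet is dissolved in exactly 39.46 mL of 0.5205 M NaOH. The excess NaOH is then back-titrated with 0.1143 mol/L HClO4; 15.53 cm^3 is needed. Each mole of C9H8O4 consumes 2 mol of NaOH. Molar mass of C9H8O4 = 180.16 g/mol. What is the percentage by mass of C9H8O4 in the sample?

Total n(NaOH) added = 0.5205 x 0.03946 = 0.02054 mol.
n(HClO4) used = 0.1143 x 0.01553 = 0.001775 mol, which equals the excess n(NaOH).
So n(NaOH) consumed by the sample = 0.02054 - 0.001775 = 0.01876 mol.
n(C9H8O4) = 0.01876 / 2 = 0.009382 mol.
mass C9H8O4 = 0.009382 x 180.16 = 1.690 g, so %C9H8O4 = 1.690/2.3983 x 100 = 70.5%.

70.5%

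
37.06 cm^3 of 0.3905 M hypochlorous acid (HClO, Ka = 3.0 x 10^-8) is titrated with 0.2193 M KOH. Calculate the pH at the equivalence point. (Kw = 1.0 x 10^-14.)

10.34

n(HClO) = 0.3905 x 0.03706 = 0.01447 mol; V(KOH) at equivalence = 0.01447/0.2193 = 0.06599 L.
At equivalence all the acid is converted to ClO-; total volume = 0.03706 + 0.06599 = 0.1031 L, so [ClO-] = 0.01447/0.1031 = 0.1404 M.
Kb = Kw/Ka = 1.0e-14 / 3.0 x 10^-8 = 3.33e-7.
[OH^-] = sqrt(Kb x [ClO-]) = sqrt(3.33e-7 x 0.1404) = 0.000216 M.
pOH = 3.66, so pH = 14.00 - 3.66 = 10.34.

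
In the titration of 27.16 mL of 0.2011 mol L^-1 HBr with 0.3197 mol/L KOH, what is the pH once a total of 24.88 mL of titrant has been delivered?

n(acid) = 0.2011 x 0.02716 = 0.005462 mol; n(KOH) added = 0.3197 x 0.02488 = 0.007954 mol.
Base is in excess by 0.007954 - 0.005462 = 0.002492 mol in a total volume of 0.05204 L.
[OH^-] = 0.002492/0.05204 = 0.04789 M, so pOH = 1.32 and pH = 14.00 - 1.32 = 12.68.

12.68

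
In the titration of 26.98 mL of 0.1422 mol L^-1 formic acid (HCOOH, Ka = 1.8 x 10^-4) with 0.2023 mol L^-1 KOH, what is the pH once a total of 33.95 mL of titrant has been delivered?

n(acid) = 0.1422 x 0.02698 = 0.003837 mol; n(KOH) added = 0.2023 x 0.03395 = 0.006868 mol.
Base is in excess by 0.006868 - 0.003837 = 0.003032 mol in a total volume of 0.06093 L.
[OH^-] = 0.003032/0.06093 = 0.04975 M, so pOH = 1.30 and pH = 14.00 - 1.30 = 12.70.

12.70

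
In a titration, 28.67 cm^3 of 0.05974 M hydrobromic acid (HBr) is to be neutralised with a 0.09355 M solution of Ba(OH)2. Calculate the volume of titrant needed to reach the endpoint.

n(HBr) = 0.05974 mol/L x 0.02867 L = 0.001713 mol.
The neutralisation is 2 HBr : 1 Ba(OH)2, so n(Ba(OH)2) = 0.001713 x 1/2 = 0.0008564 mol.
V(Ba(OH)2) = 0.0008564 / 0.09355 = 0.009154 L = 9.15 mL.

9.15 mL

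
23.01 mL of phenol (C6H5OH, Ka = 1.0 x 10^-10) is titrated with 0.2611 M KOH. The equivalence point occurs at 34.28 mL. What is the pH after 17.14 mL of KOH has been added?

17.14 mL is exactly half the equivalence volume (34.28/2), i.e. the half-equivalence point.
There, n(HA) = n(A^-), so pH = pKa = -log(1.0 x 10^-10) = 10.00.

10.00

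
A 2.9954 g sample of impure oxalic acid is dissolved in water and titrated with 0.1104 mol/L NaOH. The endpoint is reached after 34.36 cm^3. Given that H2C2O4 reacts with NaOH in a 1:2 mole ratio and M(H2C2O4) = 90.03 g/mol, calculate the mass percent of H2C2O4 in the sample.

5.70%

n(NaOH) = 0.1104 x 0.03436 = 0.003793 mol.
n(H2C2O4) = 0.003793 / 2 = 0.001897 mol.
mass of H2C2O4 = 0.001897 x 90.03 = 0.1708 g.
% purity = 0.1708 / 2.9954 x 100 = 5.70%.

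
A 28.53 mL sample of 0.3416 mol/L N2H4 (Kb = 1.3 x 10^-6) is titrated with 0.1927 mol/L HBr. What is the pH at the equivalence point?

n(N2H4) = 0.3416 x 0.02853 = 0.009746 mol; V(HBr) at equivalence = 0.009746/0.1927 = 0.05058 L.
At equivalence the base is fully converted to N2H5+; total volume = 0.07911 L, so [N2H5+] = 0.009746/0.07911 = 0.1232 M.
Ka(N2H5+) = Kw/Kb = 1.0e-14 / 1.3 x 10^-6 = 7.69e-9.
[H^+] = sqrt(Ka x [N2H5+]) = sqrt(7.69e-9 x 0.1232) = 3.08e-5 M.
pH = -log(3.08e-5) = 4.51.

4.51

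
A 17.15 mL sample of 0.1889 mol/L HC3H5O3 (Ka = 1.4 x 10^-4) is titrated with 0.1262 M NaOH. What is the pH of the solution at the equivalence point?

8.37

n(HC3H5O3) = 0.1889 x 0.01715 = 0.003240 mol; V(NaOH) at equivalence = 0.003240/0.1262 = 0.02567 L.
At equivalence all the acid is converted to C3H5O3-; total volume = 0.01715 + 0.02567 = 0.04282 L, so [C3H5O3-] = 0.003240/0.04282 = 0.07566 M.
Kb = Kw/Ka = 1.0e-14 / 1.4 x 10^-4 = 7.14e-11.
[OH^-] = sqrt(Kb x [C3H5O3-]) = sqrt(7.14e-11 x 0.07566) = 2.32e-6 M.
pOH = 5.63, so pH = 14.00 - 5.63 = 8.37.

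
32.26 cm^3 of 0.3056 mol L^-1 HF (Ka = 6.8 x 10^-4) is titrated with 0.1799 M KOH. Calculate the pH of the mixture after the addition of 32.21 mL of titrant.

3.32

Initial n(HF) = 0.3056 x 0.03226 = 0.009859 mol.
n(KOH) added = 0.1799 x 0.03221 = 0.005795 mol, converting that many moles of HF to F-.
Remaining n(HF) = 0.004064 mol; n(F-) = 0.005795 mol.
By Henderson-Hasselbalch, pH = pKa + log([A^-]/[HA]) = 3.17 + log(0.005795/0.004064) = 3.17 + (+0.15) = 3.32.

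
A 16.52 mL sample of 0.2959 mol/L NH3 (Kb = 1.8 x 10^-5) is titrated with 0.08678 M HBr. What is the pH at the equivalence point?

n(NH3) = 0.2959 x 0.01652 = 0.004888 mol; V(HBr) at equivalence = 0.004888/0.08678 = 0.05633 L.
At equivalence the base is fully converted to NH4+; total volume = 0.07285 L, so [NH4+] = 0.004888/0.07285 = 0.06710 M.
Ka(NH4+) = Kw/Kb = 1.0e-14 / 1.8 x 10^-5 = 5.56e-10.
[H^+] = sqrt(Ka x [NH4+]) = sqrt(5.56e-10 x 0.06710) = 6.11e-6 M.
pH = -log(6.11e-6) = 5.21.

5.21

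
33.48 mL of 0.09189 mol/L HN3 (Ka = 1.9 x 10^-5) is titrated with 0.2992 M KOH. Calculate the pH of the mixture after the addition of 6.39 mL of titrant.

Initial n(HN3) = 0.09189 x 0.03348 = 0.003076 mol.
n(KOH) added = 0.2992 x 0.006390 = 0.001912 mol, converting that many moles of HN3 to N3-.
Remaining n(HN3) = 0.001165 mol; n(N3-) = 0.001912 mol.
By Henderson-Hasselbalch, pH = pKa + log([A^-]/[HA]) = 4.72 + log(0.001912/0.001165) = 4.72 + (+0.22) = 4.94.

4.94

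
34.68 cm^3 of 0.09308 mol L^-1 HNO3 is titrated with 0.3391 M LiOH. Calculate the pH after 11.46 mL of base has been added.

n(acid) = 0.09308 x 0.03468 = 0.003228 mol; n(LiOH) added = 0.3391 x 0.01146 = 0.003886 mol.
Base is in excess by 0.003886 - 0.003228 = 0.0006581 mol in a total volume of 0.04614 L.
[OH^-] = 0.0006581/0.04614 = 0.01426 M, so pOH = 1.85 and pH = 14.00 - 1.85 = 12.15.

12.15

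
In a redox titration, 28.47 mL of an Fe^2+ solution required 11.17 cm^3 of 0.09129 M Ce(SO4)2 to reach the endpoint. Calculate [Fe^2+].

0.0358 M

n(Ce(SO4)2) = 0.09129 x 0.01117 = 0.001020 mol.
From the balanced equation, 1 mol Ce(SO4)2 reacts with 1 mol Fe^2+, so n(Fe^2+) = 0.001020 x 1/1 = 0.001020 mol.
[Fe^2+] = 0.001020 / 0.02847 L = 0.0358 M.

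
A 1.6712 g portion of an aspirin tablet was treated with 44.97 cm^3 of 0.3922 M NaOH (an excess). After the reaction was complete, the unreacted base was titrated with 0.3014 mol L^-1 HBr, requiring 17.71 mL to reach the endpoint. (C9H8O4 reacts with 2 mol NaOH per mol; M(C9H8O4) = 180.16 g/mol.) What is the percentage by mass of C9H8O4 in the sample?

66.3%

Total n(NaOH) added = 0.3922 x 0.04497 = 0.01764 mol.
n(HBr) used = 0.3014 x 0.01771 = 0.005338 mol, which equals the excess n(NaOH).
So n(NaOH) consumed by the sample = 0.01764 - 0.005338 = 0.01230 mol.
n(C9H8O4) = 0.01230 / 2 = 0.006150 mol.
mass C9H8O4 = 0.006150 x 180.16 = 1.108 g, so %C9H8O4 = 1.108/1.6712 x 100 = 66.3%.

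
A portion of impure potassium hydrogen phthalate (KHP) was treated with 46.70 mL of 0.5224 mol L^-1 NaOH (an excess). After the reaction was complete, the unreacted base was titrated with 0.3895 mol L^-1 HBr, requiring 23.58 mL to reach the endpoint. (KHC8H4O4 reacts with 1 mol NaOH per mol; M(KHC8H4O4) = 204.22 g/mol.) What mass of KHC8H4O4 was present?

3.11 g

Total n(NaOH) added = 0.5224 x 0.04670 = 0.02440 mol.
n(HBr) used = 0.3895 x 0.02358 = 0.009184 mol, which equals the excess n(NaOH).
So n(NaOH) consumed by the sample = 0.02440 - 0.009184 = 0.01521 mol.
n(KHC8H4O4) = 0.01521 / 1 = 0.01521 mol.
mass = 0.01521 mol x 204.22 g/mol = 3.11 g.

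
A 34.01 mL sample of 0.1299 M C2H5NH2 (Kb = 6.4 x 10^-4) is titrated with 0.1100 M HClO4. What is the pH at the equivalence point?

6.02

n(C2H5NH2) = 0.1299 x 0.03401 = 0.004418 mol; V(HClO4) at equivalence = 0.004418/0.1100 = 0.04016 L.
At equivalence the base is fully converted to C2H5NH3+; total volume = 0.07417 L, so [C2H5NH3+] = 0.004418/0.07417 = 0.05956 M.
Ka(C2H5NH3+) = Kw/Kb = 1.0e-14 / 6.4 x 10^-4 = 1.56e-11.
[H^+] = sqrt(Ka x [C2H5NH3+]) = sqrt(1.56e-11 x 0.05956) = 9.65e-7 M.
pH = -log(9.65e-7) = 6.02.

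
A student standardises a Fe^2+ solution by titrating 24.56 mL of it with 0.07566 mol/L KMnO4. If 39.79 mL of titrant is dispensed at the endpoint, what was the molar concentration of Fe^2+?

0.613 M

n(KMnO4) = 0.07566 x 0.03979 = 0.003011 mol.
From the balanced equation, 1 mol KMnO4 reacts with 5 mol Fe^2+, so n(Fe^2+) = 0.003011 x 5/1 = 0.01505 mol.
[Fe^2+] = 0.01505 / 0.02456 L = 0.613 M.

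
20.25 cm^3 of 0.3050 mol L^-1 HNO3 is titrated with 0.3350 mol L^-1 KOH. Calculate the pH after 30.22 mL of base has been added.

12.89

n(acid) = 0.3050 x 0.02025 = 0.006176 mol; n(KOH) added = 0.3350 x 0.03022 = 0.01012 mol.
Base is in excess by 0.01012 - 0.006176 = 0.003947 mol in a total volume of 0.05047 L.
[OH^-] = 0.003947/0.05047 = 0.07821 M, so pOH = 1.11 and pH = 14.00 - 1.11 = 12.89.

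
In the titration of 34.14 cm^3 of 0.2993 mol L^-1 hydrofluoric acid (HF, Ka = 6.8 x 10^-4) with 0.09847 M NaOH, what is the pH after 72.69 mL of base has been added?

Initial n(HF) = 0.2993 x 0.03414 = 0.01022 mol.
n(NaOH) added = 0.09847 x 0.07269 = 0.007158 mol, converting that many moles of HF to F-.
Remaining n(HF) = 0.003060 mol; n(F-) = 0.007158 mol.
By Henderson-Hasselbalch, pH = pKa + log([A^-]/[HA]) = 3.17 + log(0.007158/0.003060) = 3.17 + (+0.37) = 3.54.

3.54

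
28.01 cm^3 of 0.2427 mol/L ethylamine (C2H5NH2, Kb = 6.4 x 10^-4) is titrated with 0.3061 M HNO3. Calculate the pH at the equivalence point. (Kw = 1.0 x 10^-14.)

5.84

n(C2H5NH2) = 0.2427 x 0.02801 = 0.006798 mol; V(HNO3) at equivalence = 0.006798/0.3061 = 0.02221 L.
At equivalence the base is fully converted to C2H5NH3+; total volume = 0.05022 L, so [C2H5NH3+] = 0.006798/0.05022 = 0.1354 M.
Ka(C2H5NH3+) = Kw/Kb = 1.0e-14 / 6.4 x 10^-4 = 1.56e-11.
[H^+] = sqrt(Ka x [C2H5NH3+]) = sqrt(1.56e-11 x 0.1354) = 1.45e-6 M.
pH = -log(1.45e-6) = 5.84.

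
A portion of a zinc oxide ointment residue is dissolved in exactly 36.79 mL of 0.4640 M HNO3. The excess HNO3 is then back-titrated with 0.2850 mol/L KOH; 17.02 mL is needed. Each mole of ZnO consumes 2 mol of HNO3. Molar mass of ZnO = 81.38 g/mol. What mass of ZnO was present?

Total n(HNO3) added = 0.4640 x 0.03679 = 0.01707 mol.
n(KOH) used = 0.2850 x 0.01702 = 0.004851 mol, which equals the excess n(HNO3).
So n(HNO3) consumed by the sample = 0.01707 - 0.004851 = 0.01222 mol.
n(ZnO) = 0.01222 / 2 = 0.006110 mol.
mass = 0.006110 mol x 81.38 g/mol = 0.497 g.

0.497 g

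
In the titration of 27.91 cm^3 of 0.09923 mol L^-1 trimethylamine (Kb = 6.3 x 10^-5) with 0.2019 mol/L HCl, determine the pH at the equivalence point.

n((CH3)3N) = 0.09923 x 0.02791 = 0.002770 mol; V(HCl) at equivalence = 0.002770/0.2019 = 0.01372 L.
At equivalence the base is fully converted to (CH3)3NH+; total volume = 0.04163 L, so [(CH3)3NH+] = 0.002770/0.04163 = 0.06653 M.
Ka((CH3)3NH+) = Kw/Kb = 1.0e-14 / 6.3 x 10^-5 = 1.59e-10.
[H^+] = sqrt(Ka x [(CH3)3NH+]) = sqrt(1.59e-10 x 0.06653) = 3.25e-6 M.
pH = -log(3.25e-6) = 5.49.

5.49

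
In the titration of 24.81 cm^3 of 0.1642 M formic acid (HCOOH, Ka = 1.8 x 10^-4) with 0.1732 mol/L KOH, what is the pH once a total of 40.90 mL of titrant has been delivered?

n(acid) = 0.1642 x 0.02481 = 0.004074 mol; n(KOH) added = 0.1732 x 0.04090 = 0.007084 mol.
Base is in excess by 0.007084 - 0.004074 = 0.003010 mol in a total volume of 0.06571 L.
[OH^-] = 0.003010/0.06571 = 0.04581 M, so pOH = 1.34 and pH = 14.00 - 1.34 = 12.66.

12.66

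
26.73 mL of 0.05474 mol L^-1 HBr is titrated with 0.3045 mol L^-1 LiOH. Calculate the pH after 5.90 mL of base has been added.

n(acid) = 0.05474 x 0.02673 = 0.001463 mol; n(LiOH) added = 0.3045 x 0.005900 = 0.001797 mol.
Base is in excess by 0.001797 - 0.001463 = 0.0003333 mol in a total volume of 0.03263 L.
[OH^-] = 0.0003333/0.03263 = 0.01022 M, so pOH = 1.99 and pH = 14.00 - 1.99 = 12.01.

12.01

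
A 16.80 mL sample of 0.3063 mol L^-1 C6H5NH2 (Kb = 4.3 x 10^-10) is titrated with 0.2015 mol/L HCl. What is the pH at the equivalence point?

2.77

n(C6H5NH2) = 0.3063 x 0.01680 = 0.005146 mol; V(HCl) at equivalence = 0.005146/0.2015 = 0.02554 L.
At equivalence the base is fully converted to C6H5NH3+; total volume = 0.04234 L, so [C6H5NH3+] = 0.005146/0.04234 = 0.1215 M.
Ka(C6H5NH3+) = Kw/Kb = 1.0e-14 / 4.3 x 10^-10 = 2.33e-5.
[H^+] = sqrt(Ka x [C6H5NH3+]) = sqrt(2.33e-5 x 0.1215) = 0.00168 M.
pH = -log(0.00168) = 2.77.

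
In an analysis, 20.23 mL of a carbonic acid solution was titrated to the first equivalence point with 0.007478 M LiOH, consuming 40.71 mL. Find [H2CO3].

n(LiOH) = 0.007478 x 0.04071 = 0.0003044 mol.
At the first equivalence point, 1 mol OH^- react per mol H2CO3, so n(H2CO3) = 0.0003044 / 1 = 0.0003044 mol.
[H2CO3] = 0.0003044 / 0.02023 L = 0.0150 M.

0.0150 M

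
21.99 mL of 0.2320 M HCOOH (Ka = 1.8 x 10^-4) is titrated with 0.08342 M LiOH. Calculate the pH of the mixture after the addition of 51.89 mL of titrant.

Initial n(HCOOH) = 0.2320 x 0.02199 = 0.005102 mol.
n(LiOH) added = 0.08342 x 0.05189 = 0.004329 mol, converting that many moles of HCOOH to HCOO-.
Remaining n(HCOOH) = 0.0007730 mol; n(HCOO-) = 0.004329 mol.
By Henderson-Hasselbalch, pH = pKa + log([A^-]/[HA]) = 3.74 + log(0.004329/0.0007730) = 3.74 + (+0.75) = 4.49.

4.49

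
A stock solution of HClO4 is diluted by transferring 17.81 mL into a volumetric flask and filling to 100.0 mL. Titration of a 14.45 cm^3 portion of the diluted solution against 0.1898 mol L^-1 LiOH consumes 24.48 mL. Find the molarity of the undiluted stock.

n(LiOH) = 0.1898 x 0.02448 = 0.004646 mol.
n(HClO4) in the aliquot = 0.004646 mol.
[diluted HClO4] = 0.004646 / 0.01445 = 0.3215 M.
Dilution factor = 100.0/17.81 = 5.615, so [stock] = 0.3215 x 5.615 = 1.81 M.

1.81 M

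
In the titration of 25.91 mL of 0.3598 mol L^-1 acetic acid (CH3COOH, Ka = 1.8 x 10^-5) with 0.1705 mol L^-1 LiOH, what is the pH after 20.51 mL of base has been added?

4.52

Initial n(CH3COOH) = 0.3598 x 0.02591 = 0.009322 mol.
n(LiOH) added = 0.1705 x 0.02051 = 0.003497 mol, converting that many moles of CH3COOH to CH3COO-.
Remaining n(CH3COOH) = 0.005825 mol; n(CH3COO-) = 0.003497 mol.
By Henderson-Hasselbalch, pH = pKa + log([A^-]/[HA]) = 4.74 + log(0.003497/0.005825) = 4.74 + (-0.22) = 4.52.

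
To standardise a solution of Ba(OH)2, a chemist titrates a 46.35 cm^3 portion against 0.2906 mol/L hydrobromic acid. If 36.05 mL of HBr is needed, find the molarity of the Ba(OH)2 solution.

0.113 M

n(HBr) delivered = 0.2906 x 0.03605 = 0.01048 mol.
The reaction is 1 Ba(OH)2 + 2 HBr, so n(Ba(OH)2) = 0.01048 x 1/2 = 0.005238 mol.
[Ba(OH)2] = 0.005238 mol / 0.04635 L = 0.113 M.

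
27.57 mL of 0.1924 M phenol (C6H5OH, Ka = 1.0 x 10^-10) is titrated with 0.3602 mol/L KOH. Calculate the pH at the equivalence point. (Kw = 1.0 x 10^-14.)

n(C6H5OH) = 0.1924 x 0.02757 = 0.005304 mol; V(KOH) at equivalence = 0.005304/0.3602 = 0.01473 L.
At equivalence all the acid is converted to C6H5O-; total volume = 0.02757 + 0.01473 = 0.04230 L, so [C6H5O-] = 0.005304/0.04230 = 0.1254 M.
Kb = Kw/Ka = 1.0e-14 / 1.0 x 10^-10 = 0.000100.
[OH^-] = sqrt(Kb x [C6H5O-]) = sqrt(0.000100 x 0.1254) = 0.00354 M.
pOH = 2.45, so pH = 14.00 - 2.45 = 11.55.

11.55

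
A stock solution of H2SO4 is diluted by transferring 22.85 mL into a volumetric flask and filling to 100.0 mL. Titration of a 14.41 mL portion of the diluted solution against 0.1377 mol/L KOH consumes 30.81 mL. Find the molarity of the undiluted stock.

n(KOH) = 0.1377 x 0.03081 = 0.004243 mol.
n(H2SO4) in the aliquot = 0.004243 x 1/2 = 0.002121 mol.
[diluted H2SO4] = 0.002121 / 0.01441 = 0.1472 M.
Dilution factor = 100.0/22.85 = 4.376, so [stock] = 0.1472 x 4.376 = 0.644 M.

0.644 M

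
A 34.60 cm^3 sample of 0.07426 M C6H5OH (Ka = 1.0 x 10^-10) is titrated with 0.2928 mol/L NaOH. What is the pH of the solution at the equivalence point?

11.39

n(C6H5OH) = 0.07426 x 0.03460 = 0.002569 mol; V(NaOH) at equivalence = 0.002569/0.2928 = 0.008775 L.
At equivalence all the acid is converted to C6H5O-; total volume = 0.03460 + 0.008775 = 0.04338 L, so [C6H5O-] = 0.002569/0.04338 = 0.05924 M.
Kb = Kw/Ka = 1.0e-14 / 1.0 x 10^-10 = 0.000100.
[OH^-] = sqrt(Kb x [C6H5O-]) = sqrt(0.000100 x 0.05924) = 0.00243 M.
pOH = 2.61, so pH = 14.00 - 2.61 = 11.39.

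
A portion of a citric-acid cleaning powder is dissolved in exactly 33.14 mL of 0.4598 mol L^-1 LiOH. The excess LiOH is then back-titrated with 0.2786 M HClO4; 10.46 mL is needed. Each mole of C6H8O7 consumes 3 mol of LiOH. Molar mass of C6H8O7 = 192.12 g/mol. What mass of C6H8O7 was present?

Total n(LiOH) added = 0.4598 x 0.03314 = 0.01524 mol.
n(HClO4) used = 0.2786 x 0.01046 = 0.002914 mol, which equals the excess n(LiOH).
So n(LiOH) consumed by the sample = 0.01524 - 0.002914 = 0.01232 mol.
n(C6H8O7) = 0.01232 / 3 = 0.004108 mol.
mass = 0.004108 mol x 192.12 g/mol = 0.789 g.

0.789 g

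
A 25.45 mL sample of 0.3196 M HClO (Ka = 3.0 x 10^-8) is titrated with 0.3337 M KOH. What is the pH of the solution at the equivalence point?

10.37

n(HClO) = 0.3196 x 0.02545 = 0.008134 mol; V(KOH) at equivalence = 0.008134/0.3337 = 0.02437 L.
At equivalence all the acid is converted to ClO-; total volume = 0.02545 + 0.02437 = 0.04982 L, so [ClO-] = 0.008134/0.04982 = 0.1632 M.
Kb = Kw/Ka = 1.0e-14 / 3.0 x 10^-8 = 3.33e-7.
[OH^-] = sqrt(Kb x [ClO-]) = sqrt(3.33e-7 x 0.1632) = 0.000233 M.
pOH = 3.63, so pH = 14.00 - 3.63 = 10.37.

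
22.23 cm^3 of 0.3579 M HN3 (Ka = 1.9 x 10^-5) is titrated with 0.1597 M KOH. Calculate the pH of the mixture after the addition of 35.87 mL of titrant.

5.13

Initial n(HN3) = 0.3579 x 0.02223 = 0.007956 mol.
n(KOH) added = 0.1597 x 0.03587 = 0.005728 mol, converting that many moles of HN3 to N3-.
Remaining n(HN3) = 0.002228 mol; n(N3-) = 0.005728 mol.
By Henderson-Hasselbalch, pH = pKa + log([A^-]/[HA]) = 4.72 + log(0.005728/0.002228) = 4.72 + (+0.41) = 5.13.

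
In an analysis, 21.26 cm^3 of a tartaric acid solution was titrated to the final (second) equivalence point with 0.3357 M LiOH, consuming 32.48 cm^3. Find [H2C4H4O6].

n(LiOH) = 0.3357 x 0.03248 = 0.01090 mol.
At the final (second) equivalence point, 2 mol OH^- react per mol H2C4H4O6, so n(H2C4H4O6) = 0.01090 / 2 = 0.005452 mol.
[H2C4H4O6] = 0.005452 / 0.02126 L = 0.256 M.

0.256 M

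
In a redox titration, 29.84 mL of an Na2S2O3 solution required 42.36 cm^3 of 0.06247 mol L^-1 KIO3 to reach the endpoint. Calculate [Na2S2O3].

n(KIO3) = 0.06247 x 0.04236 = 0.002646 mol.
From the balanced equation, 1 mol KIO3 reacts with 6 mol Na2S2O3, so n(Na2S2O3) = 0.002646 x 6/1 = 0.01588 mol.
[Na2S2O3] = 0.01588 / 0.02984 L = 0.532 M.

0.532 M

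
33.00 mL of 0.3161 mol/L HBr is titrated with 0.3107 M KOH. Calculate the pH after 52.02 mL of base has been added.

n(acid) = 0.3161 x 0.03300 = 0.01043 mol; n(KOH) added = 0.3107 x 0.05202 = 0.01616 mol.
Base is in excess by 0.01616 - 0.01043 = 0.005731 mol in a total volume of 0.08502 L.
[OH^-] = 0.005731/0.08502 = 0.06741 M, so pOH = 1.17 and pH = 14.00 - 1.17 = 12.83.

12.83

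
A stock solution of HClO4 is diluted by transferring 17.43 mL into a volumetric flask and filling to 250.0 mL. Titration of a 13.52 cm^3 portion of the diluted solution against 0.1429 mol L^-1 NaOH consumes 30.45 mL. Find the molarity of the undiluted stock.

4.62 M

n(NaOH) = 0.1429 x 0.03045 = 0.004351 mol.
n(HClO4) in the aliquot = 0.004351 mol.
[diluted HClO4] = 0.004351 / 0.01352 = 0.3218 M.
Dilution factor = 250.0/17.43 = 14.34, so [stock] = 0.3218 x 14.34 = 4.62 M.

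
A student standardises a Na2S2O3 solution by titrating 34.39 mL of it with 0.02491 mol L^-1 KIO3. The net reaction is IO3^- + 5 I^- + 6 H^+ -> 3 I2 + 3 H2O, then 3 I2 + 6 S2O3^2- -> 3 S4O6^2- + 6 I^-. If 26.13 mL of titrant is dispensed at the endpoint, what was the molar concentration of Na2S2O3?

n(KIO3) = 0.02491 x 0.02613 = 0.0006509 mol.
From the balanced equation, 1 mol KIO3 reacts with 6 mol Na2S2O3, so n(Na2S2O3) = 0.0006509 x 6/1 = 0.003905 mol.
[Na2S2O3] = 0.003905 / 0.03439 L = 0.114 M.

0.114 M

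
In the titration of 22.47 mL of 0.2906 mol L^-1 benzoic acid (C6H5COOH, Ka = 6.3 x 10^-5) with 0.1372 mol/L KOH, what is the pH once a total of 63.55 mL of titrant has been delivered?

12.41

n(acid) = 0.2906 x 0.02247 = 0.006530 mol; n(KOH) added = 0.1372 x 0.06355 = 0.008719 mol.
Base is in excess by 0.008719 - 0.006530 = 0.002189 mol in a total volume of 0.08602 L.
[OH^-] = 0.002189/0.08602 = 0.02545 M, so pOH = 1.59 and pH = 14.00 - 1.59 = 12.41.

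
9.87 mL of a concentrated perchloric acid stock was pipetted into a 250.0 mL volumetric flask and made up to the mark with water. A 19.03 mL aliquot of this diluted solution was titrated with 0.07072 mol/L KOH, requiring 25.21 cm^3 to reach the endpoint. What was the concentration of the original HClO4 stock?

2.37 M

n(KOH) = 0.07072 x 0.02521 = 0.001783 mol.
n(HClO4) in the aliquot = 0.001783 mol.
[diluted HClO4] = 0.001783 / 0.01903 = 0.09369 M.
Dilution factor = 250.0/9.870 = 25.33, so [stock] = 0.09369 x 25.33 = 2.37 M.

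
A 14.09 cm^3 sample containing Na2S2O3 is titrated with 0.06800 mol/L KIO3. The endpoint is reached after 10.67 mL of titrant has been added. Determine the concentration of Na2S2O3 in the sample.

0.309 M

n(KIO3) = 0.06800 x 0.01067 = 0.0007256 mol.
From the balanced equation, 1 mol KIO3 reacts with 6 mol Na2S2O3, so n(Na2S2O3) = 0.0007256 x 6/1 = 0.004353 mol.
[Na2S2O3] = 0.004353 / 0.01409 L = 0.309 M.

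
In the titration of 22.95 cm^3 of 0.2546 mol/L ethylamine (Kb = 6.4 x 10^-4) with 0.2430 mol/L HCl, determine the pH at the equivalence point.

5.86

n(C2H5NH2) = 0.2546 x 0.02295 = 0.005843 mol; V(HCl) at equivalence = 0.005843/0.2430 = 0.02405 L.
At equivalence the base is fully converted to C2H5NH3+; total volume = 0.04700 L, so [C2H5NH3+] = 0.005843/0.04700 = 0.1243 M.
Ka(C2H5NH3+) = Kw/Kb = 1.0e-14 / 6.4 x 10^-4 = 1.56e-11.
[H^+] = sqrt(Ka x [C2H5NH3+]) = sqrt(1.56e-11 x 0.1243) = 1.39e-6 M.
pH = -log(1.39e-6) = 5.86.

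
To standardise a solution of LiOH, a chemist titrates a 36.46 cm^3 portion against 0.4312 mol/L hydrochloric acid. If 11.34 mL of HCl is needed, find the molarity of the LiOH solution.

0.134 M

n(HCl) delivered = 0.4312 x 0.01134 = 0.004890 mol.
For a 1:1 reaction, n(LiOH) = 0.004890 mol.
[LiOH] = 0.004890 mol / 0.03646 L = 0.134 M.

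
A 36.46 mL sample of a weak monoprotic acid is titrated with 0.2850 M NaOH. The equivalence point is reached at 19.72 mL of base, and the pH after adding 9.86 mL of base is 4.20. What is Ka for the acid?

6.3 x 10^-5

9.86 mL is half of the equivalence volume, so this is the half-equivalence point where [HA] = [A^-].
At half-equivalence pH = pKa, so pKa = 4.20.
Ka = 10^(-4.20) = 6.3 x 10^-5.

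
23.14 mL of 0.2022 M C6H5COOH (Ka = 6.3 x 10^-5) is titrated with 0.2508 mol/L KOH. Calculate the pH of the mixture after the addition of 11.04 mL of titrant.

Initial n(C6H5COOH) = 0.2022 x 0.02314 = 0.004679 mol.
n(KOH) added = 0.2508 x 0.01104 = 0.002769 mol, converting that many moles of C6H5COOH to C6H5COO-.
Remaining n(C6H5COOH) = 0.001910 mol; n(C6H5COO-) = 0.002769 mol.
By Henderson-Hasselbalch, pH = pKa + log([A^-]/[HA]) = 4.20 + log(0.002769/0.001910) = 4.20 + (+0.16) = 4.36.

4.36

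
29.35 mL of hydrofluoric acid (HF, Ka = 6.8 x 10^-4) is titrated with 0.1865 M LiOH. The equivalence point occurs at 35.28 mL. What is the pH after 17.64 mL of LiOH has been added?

3.17

17.64 mL is exactly half the equivalence volume (35.28/2), i.e. the half-equivalence point.
There, n(HA) = n(A^-), so pH = pKa = -log(6.8 x 10^-4) = 3.17.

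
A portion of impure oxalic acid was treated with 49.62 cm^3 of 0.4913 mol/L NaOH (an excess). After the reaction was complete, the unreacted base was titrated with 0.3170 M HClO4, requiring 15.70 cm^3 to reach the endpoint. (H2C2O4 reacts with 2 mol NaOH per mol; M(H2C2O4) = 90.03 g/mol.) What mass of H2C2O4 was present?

Total n(NaOH) added = 0.4913 x 0.04962 = 0.02438 mol.
n(HClO4) used = 0.3170 x 0.01570 = 0.004977 mol, which equals the excess n(NaOH).
So n(NaOH) consumed by the sample = 0.02438 - 0.004977 = 0.01940 mol.
n(H2C2O4) = 0.01940 / 2 = 0.009701 mol.
mass = 0.009701 mol x 90.03 g/mol = 0.873 g.

0.873 g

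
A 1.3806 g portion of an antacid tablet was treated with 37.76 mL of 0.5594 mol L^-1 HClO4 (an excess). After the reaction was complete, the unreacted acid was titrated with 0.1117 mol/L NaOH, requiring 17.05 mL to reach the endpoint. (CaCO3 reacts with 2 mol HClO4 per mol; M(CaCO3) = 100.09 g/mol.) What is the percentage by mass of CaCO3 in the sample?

Total n(HClO4) added = 0.5594 x 0.03776 = 0.02112 mol.
n(NaOH) used = 0.1117 x 0.01705 = 0.001904 mol, which equals the excess n(HClO4).
So n(HClO4) consumed by the sample = 0.02112 - 0.001904 = 0.01922 mol.
n(CaCO3) = 0.01922 / 2 = 0.009609 mol.
mass CaCO3 = 0.009609 x 100.09 = 0.9618 g, so %CaCO3 = 0.9618/1.3806 x 100 = 69.7%.

69.7%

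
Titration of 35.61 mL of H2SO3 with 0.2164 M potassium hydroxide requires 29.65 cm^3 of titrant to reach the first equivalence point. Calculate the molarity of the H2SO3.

n(KOH) = 0.2164 x 0.02965 = 0.006416 mol.
At the first equivalence point, 1 mol OH^- react per mol H2SO3, so n(H2SO3) = 0.006416 / 1 = 0.006416 mol.
[H2SO3] = 0.006416 / 0.03561 L = 0.180 M.

0.180 M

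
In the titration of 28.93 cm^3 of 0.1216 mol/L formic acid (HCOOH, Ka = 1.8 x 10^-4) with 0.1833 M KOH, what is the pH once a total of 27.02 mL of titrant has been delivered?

12.41

n(acid) = 0.1216 x 0.02893 = 0.003518 mol; n(KOH) added = 0.1833 x 0.02702 = 0.004953 mol.
Base is in excess by 0.004953 - 0.003518 = 0.001435 mol in a total volume of 0.05595 L.
[OH^-] = 0.001435/0.05595 = 0.02565 M, so pOH = 1.59 and pH = 14.00 - 1.59 = 12.41.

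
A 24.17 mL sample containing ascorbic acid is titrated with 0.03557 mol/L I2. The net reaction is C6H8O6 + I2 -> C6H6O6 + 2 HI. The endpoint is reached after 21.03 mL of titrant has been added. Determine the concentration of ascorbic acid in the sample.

n(I2) = 0.03557 x 0.02103 = 0.0007480 mol.
From the balanced equation, 1 mol I2 reacts with 1 mol ascorbic acid, so n(ascorbic acid) = 0.0007480 x 1/1 = 0.0007480 mol.
[ascorbic acid] = 0.0007480 / 0.02417 L = 0.0309 M.

0.0309 M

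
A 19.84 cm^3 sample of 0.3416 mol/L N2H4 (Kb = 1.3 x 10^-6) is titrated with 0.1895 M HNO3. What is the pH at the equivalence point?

n(N2H4) = 0.3416 x 0.01984 = 0.006777 mol; V(HNO3) at equivalence = 0.006777/0.1895 = 0.03576 L.
At equivalence the base is fully converted to N2H5+; total volume = 0.05560 L, so [N2H5+] = 0.006777/0.05560 = 0.1219 M.
Ka(N2H5+) = Kw/Kb = 1.0e-14 / 1.3 x 10^-6 = 7.69e-9.
[H^+] = sqrt(Ka x [N2H5+]) = sqrt(7.69e-9 x 0.1219) = 3.06e-5 M.
pH = -log(3.06e-5) = 4.51.

4.51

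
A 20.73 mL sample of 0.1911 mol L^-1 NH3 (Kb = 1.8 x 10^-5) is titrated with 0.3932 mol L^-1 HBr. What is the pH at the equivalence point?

5.07

n(NH3) = 0.1911 x 0.02073 = 0.003962 mol; V(HBr) at equivalence = 0.003962/0.3932 = 0.01008 L.
At equivalence the base is fully converted to NH4+; total volume = 0.03081 L, so [NH4+] = 0.003962/0.03081 = 0.1286 M.
Ka(NH4+) = Kw/Kb = 1.0e-14 / 1.8 x 10^-5 = 5.56e-10.
[H^+] = sqrt(Ka x [NH4+]) = sqrt(5.56e-10 x 0.1286) = 8.45e-6 M.
pH = -log(8.45e-6) = 5.07.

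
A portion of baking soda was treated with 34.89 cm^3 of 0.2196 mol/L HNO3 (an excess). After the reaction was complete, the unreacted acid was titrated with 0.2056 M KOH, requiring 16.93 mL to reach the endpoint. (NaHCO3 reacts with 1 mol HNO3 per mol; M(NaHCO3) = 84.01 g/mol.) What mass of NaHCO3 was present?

0.351 g

Total n(HNO3) added = 0.2196 x 0.03489 = 0.007662 mol.
n(KOH) used = 0.2056 x 0.01693 = 0.003481 mol, which equals the excess n(HNO3).
So n(HNO3) consumed by the sample = 0.007662 - 0.003481 = 0.004181 mol.
n(NaHCO3) = 0.004181 / 1 = 0.004181 mol.
mass = 0.004181 mol x 84.01 g/mol = 0.351 g.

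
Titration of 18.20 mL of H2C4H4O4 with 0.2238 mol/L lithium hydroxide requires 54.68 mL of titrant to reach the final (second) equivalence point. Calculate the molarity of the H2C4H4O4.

0.336 M

n(LiOH) = 0.2238 x 0.05468 = 0.01224 mol.
At the final (second) equivalence point, 2 mol OH^- react per mol H2C4H4O4, so n(H2C4H4O4) = 0.01224 / 2 = 0.006119 mol.
[H2C4H4O4] = 0.006119 / 0.01820 L = 0.336 M.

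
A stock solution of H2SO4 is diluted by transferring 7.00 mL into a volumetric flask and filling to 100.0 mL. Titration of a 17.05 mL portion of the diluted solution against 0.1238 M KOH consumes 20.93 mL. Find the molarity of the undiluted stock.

n(KOH) = 0.1238 x 0.02093 = 0.002591 mol.
n(H2SO4) in the aliquot = 0.002591 x 1/2 = 0.001296 mol.
[diluted H2SO4] = 0.001296 / 0.01705 = 0.07599 M.
Dilution factor = 100.0/7.000 = 14.29, so [stock] = 0.07599 x 14.29 = 1.09 M.

1.09 M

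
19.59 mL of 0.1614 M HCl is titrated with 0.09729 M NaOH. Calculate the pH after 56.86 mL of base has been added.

12.49

n(acid) = 0.1614 x 0.01959 = 0.003162 mol; n(NaOH) added = 0.09729 x 0.05686 = 0.005532 mol.
Base is in excess by 0.005532 - 0.003162 = 0.002370 mol in a total volume of 0.07645 L.
[OH^-] = 0.002370/0.07645 = 0.03100 M, so pOH = 1.51 and pH = 14.00 - 1.51 = 12.49.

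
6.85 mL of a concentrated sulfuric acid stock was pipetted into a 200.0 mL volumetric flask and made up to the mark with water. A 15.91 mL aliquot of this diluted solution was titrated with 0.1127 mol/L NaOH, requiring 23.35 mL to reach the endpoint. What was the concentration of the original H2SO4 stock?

n(NaOH) = 0.1127 x 0.02335 = 0.002632 mol.
n(H2SO4) in the aliquot = 0.002632 x 1/2 = 0.001316 mol.
[diluted H2SO4] = 0.001316 / 0.01591 = 0.08270 M.
Dilution factor = 200.0/6.850 = 29.20, so [stock] = 0.08270 x 29.20 = 2.41 M.

2.41 M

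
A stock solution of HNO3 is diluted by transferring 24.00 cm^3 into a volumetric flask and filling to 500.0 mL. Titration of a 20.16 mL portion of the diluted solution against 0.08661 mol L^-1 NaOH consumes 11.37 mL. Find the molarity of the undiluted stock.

n(NaOH) = 0.08661 x 0.01137 = 0.0009848 mol.
n(HNO3) in the aliquot = 0.0009848 mol.
[diluted HNO3] = 0.0009848 / 0.02016 = 0.04885 M.
Dilution factor = 500.0/24.00 = 20.83, so [stock] = 0.04885 x 20.83 = 1.02 M.

1.02 M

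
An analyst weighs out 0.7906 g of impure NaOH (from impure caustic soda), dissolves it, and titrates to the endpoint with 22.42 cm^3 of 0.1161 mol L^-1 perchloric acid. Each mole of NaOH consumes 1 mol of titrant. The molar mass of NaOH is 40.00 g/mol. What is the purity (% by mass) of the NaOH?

13.2%

n(HClO4) = 0.1161 x 0.02242 = 0.002603 mol.
n(NaOH) = 0.002603 / 1 = 0.002603 mol.
mass of NaOH = 0.002603 x 40.00 = 0.1041 g.
% purity = 0.1041 / 0.7906 x 100 = 13.2%.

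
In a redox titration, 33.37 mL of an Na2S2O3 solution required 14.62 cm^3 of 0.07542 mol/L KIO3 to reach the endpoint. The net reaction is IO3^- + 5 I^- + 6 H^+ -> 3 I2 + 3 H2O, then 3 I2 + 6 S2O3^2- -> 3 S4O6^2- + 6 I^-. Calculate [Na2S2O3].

0.198 M

n(KIO3) = 0.07542 x 0.01462 = 0.001103 mol.
From the balanced equation, 1 mol KIO3 reacts with 6 mol Na2S2O3, so n(Na2S2O3) = 0.001103 x 6/1 = 0.006616 mol.
[Na2S2O3] = 0.006616 / 0.03337 L = 0.198 M.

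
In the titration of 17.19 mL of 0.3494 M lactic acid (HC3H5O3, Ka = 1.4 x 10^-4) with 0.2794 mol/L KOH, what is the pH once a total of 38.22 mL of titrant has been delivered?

n(acid) = 0.3494 x 0.01719 = 0.006006 mol; n(KOH) added = 0.2794 x 0.03822 = 0.01068 mol.
Base is in excess by 0.01068 - 0.006006 = 0.004672 mol in a total volume of 0.05541 L.
[OH^-] = 0.004672/0.05541 = 0.08433 M, so pOH = 1.07 and pH = 14.00 - 1.07 = 12.93.

12.93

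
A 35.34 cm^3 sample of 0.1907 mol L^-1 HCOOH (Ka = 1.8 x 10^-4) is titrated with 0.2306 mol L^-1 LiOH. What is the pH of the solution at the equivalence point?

n(HCOOH) = 0.1907 x 0.03534 = 0.006739 mol; V(LiOH) at equivalence = 0.006739/0.2306 = 0.02923 L.
At equivalence all the acid is converted to HCOO-; total volume = 0.03534 + 0.02923 = 0.06457 L, so [HCOO-] = 0.006739/0.06457 = 0.1044 M.
Kb = Kw/Ka = 1.0e-14 / 1.8 x 10^-4 = 5.56e-11.
[OH^-] = sqrt(Kb x [HCOO-]) = sqrt(5.56e-11 x 0.1044) = 2.41e-6 M.
pOH = 5.62, so pH = 14.00 - 5.62 = 8.38.

8.38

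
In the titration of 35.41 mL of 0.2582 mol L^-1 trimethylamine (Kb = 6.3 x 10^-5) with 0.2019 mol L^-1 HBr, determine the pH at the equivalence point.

n((CH3)3N) = 0.2582 x 0.03541 = 0.009143 mol; V(HBr) at equivalence = 0.009143/0.2019 = 0.04528 L.
At equivalence the base is fully converted to (CH3)3NH+; total volume = 0.08069 L, so [(CH3)3NH+] = 0.009143/0.08069 = 0.1133 M.
Ka((CH3)3NH+) = Kw/Kb = 1.0e-14 / 6.3 x 10^-5 = 1.59e-10.
[H^+] = sqrt(Ka x [(CH3)3NH+]) = sqrt(1.59e-10 x 0.1133) = 4.24e-6 M.
pH = -log(4.24e-6) = 5.37.

5.37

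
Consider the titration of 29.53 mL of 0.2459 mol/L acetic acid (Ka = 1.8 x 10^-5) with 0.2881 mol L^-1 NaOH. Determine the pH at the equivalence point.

8.93

n(CH3COOH) = 0.2459 x 0.02953 = 0.007261 mol; V(NaOH) at equivalence = 0.007261/0.2881 = 0.02520 L.
At equivalence all the acid is converted to CH3COO-; total volume = 0.02953 + 0.02520 = 0.05473 L, so [CH3COO-] = 0.007261/0.05473 = 0.1327 M.
Kb = Kw/Ka = 1.0e-14 / 1.8 x 10^-5 = 5.56e-10.
[OH^-] = sqrt(Kb x [CH3COO-]) = sqrt(5.56e-10 x 0.1327) = 8.59e-6 M.
pOH = 5.07, so pH = 14.00 - 5.07 = 8.93.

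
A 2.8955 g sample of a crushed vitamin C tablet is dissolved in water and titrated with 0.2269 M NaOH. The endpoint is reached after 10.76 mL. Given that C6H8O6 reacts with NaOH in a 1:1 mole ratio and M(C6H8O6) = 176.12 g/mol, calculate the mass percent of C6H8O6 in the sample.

14.9%

n(NaOH) = 0.2269 x 0.01076 = 0.002441 mol.
n(C6H8O6) = 0.002441 / 1 = 0.002441 mol.
mass of C6H8O6 = 0.002441 x 176.12 = 0.4300 g.
% purity = 0.4300 / 2.8955 x 100 = 14.9%.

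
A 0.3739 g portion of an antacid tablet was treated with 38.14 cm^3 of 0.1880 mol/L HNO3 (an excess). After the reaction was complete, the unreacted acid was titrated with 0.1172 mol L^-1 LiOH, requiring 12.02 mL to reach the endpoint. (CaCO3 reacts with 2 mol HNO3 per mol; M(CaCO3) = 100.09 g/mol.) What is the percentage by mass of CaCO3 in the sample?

Total n(HNO3) added = 0.1880 x 0.03814 = 0.007170 mol.
n(LiOH) used = 0.1172 x 0.01202 = 0.001409 mol, which equals the excess n(HNO3).
So n(HNO3) consumed by the sample = 0.007170 - 0.001409 = 0.005762 mol.
n(CaCO3) = 0.005762 / 2 = 0.002881 mol.
mass CaCO3 = 0.002881 x 100.09 = 0.2883 g, so %CaCO3 = 0.2883/0.3739 x 100 = 77.1%.

77.1%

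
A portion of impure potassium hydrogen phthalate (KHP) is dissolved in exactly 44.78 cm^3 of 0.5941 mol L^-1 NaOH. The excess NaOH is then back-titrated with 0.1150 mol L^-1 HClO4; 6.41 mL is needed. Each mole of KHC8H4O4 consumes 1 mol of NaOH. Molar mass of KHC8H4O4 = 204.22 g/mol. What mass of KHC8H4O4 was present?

5.28 g

Total n(NaOH) added = 0.5941 x 0.04478 = 0.02660 mol.
n(HClO4) used = 0.1150 x 0.006410 = 0.0007372 mol, which equals the excess n(NaOH).
So n(NaOH) consumed by the sample = 0.02660 - 0.0007372 = 0.02587 mol.
n(KHC8H4O4) = 0.02587 / 1 = 0.02587 mol.
mass = 0.02587 mol x 204.22 g/mol = 5.28 g.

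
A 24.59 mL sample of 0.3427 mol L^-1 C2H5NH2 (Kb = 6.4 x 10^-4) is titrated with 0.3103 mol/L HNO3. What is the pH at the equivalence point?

5.80

n(C2H5NH2) = 0.3427 x 0.02459 = 0.008427 mol; V(HNO3) at equivalence = 0.008427/0.3103 = 0.02716 L.
At equivalence the base is fully converted to C2H5NH3+; total volume = 0.05175 L, so [C2H5NH3+] = 0.008427/0.05175 = 0.1628 M.
Ka(C2H5NH3+) = Kw/Kb = 1.0e-14 / 6.4 x 10^-4 = 1.56e-11.
[H^+] = sqrt(Ka x [C2H5NH3+]) = sqrt(1.56e-11 x 0.1628) = 1.60e-6 M.
pH = -log(1.60e-6) = 5.80.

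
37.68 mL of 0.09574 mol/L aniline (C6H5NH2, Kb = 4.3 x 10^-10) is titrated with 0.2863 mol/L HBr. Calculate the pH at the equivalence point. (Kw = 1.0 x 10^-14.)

2.89

n(C6H5NH2) = 0.09574 x 0.03768 = 0.003607 mol; V(HBr) at equivalence = 0.003607/0.2863 = 0.01260 L.
At equivalence the base is fully converted to C6H5NH3+; total volume = 0.05028 L, so [C6H5NH3+] = 0.003607/0.05028 = 0.07175 M.
Ka(C6H5NH3+) = Kw/Kb = 1.0e-14 / 4.3 x 10^-10 = 2.33e-5.
[H^+] = sqrt(Ka x [C6H5NH3+]) = sqrt(2.33e-5 x 0.07175) = 0.00129 M.
pH = -log(0.00129) = 2.89.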